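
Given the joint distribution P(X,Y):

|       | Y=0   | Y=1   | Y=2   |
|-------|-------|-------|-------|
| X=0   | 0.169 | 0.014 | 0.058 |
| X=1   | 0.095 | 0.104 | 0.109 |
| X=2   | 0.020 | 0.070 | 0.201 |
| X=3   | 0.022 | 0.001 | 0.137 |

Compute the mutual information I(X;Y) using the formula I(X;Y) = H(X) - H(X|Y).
0.2947 bits

I(X;Y) = H(X) - H(X|Y)

Marginal of X (row sums):
  P(X=0) = 0.169 + 0.014 + 0.058 = 0.241
  P(X=1) = 0.095 + 0.104 + 0.109 = 0.308
  P(X=2) = 0.020 + 0.070 + 0.201 = 0.291
  P(X=3) = 0.022 + 0.001 + 0.137 = 0.160
H(X) = -[0.241·log₂(0.241) + 0.308·log₂(0.308) + 0.291·log₂(0.291) + 0.160·log₂(0.160)]
  = 0.49475 + 0.52329 + 0.51824 + 0.42302 = 1.9593 bits

Marginal of Y (column sums):
  P(Y=0) = 0.169 + 0.095 + 0.020 + 0.022 = 0.306
  P(Y=1) = 0.014 + 0.104 + 0.070 + 0.001 = 0.189
  P(Y=2) = 0.058 + 0.109 + 0.201 + 0.137 = 0.505
H(X|Y) = Σ_y P(y)·H(X|Y=y):
  Y=0: P(Y=0) = 0.306, P(X|Y=0) = (169/306, 95/306, 10/153, 11/153) → H(X|Y=0) = 1.52722
  Y=1: P(Y=1) = 0.189, P(X|Y=1) = (2/27, 104/189, 10/27, 1/189) → H(X|Y=1) = 1.32310
  Y=2: P(Y=2) = 0.505, P(X|Y=2) = (58/505, 109/505, 201/505, 137/505) → H(X|Y=2) = 1.87561
H(X|Y) = 0.306·1.52722 + 0.189·1.32310 + 0.505·1.87561 = 1.6646 bits

I(X;Y) = H(X) - H(X|Y) = 1.9593 - 1.6646 = 0.2947 bits

Cross-check via I(X;Y) = H(X) + H(Y) - H(X,Y): computing H(Y) from the column sums and H(X,Y) from the 12 cells in the same way gives H(Y) = 1.4748 bits and H(X,Y) = 3.1394 bits, so
I(X;Y) = 1.9593 + 1.4748 - 3.1394 = 0.2947 bits ✓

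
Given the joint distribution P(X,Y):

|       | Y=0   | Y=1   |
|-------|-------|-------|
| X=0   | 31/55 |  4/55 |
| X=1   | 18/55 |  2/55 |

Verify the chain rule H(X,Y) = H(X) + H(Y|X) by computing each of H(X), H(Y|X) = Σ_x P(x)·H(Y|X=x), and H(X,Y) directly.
H(X) = 0.9457 bits, H(Y|X) = 0.4968 bits, H(X,Y) = 1.4425 bits

Marginal of X (row sums):
  P(X=0) = 31/55 + 4/55 = 7/11
  P(X=1) = 18/55 + 2/55 = 4/11
H(X) = -[(7/11)·log₂(7/11) + (4/11)·log₂(4/11)]
  = 0.4150 + 0.5307 = 0.9457 bits

H(Y|X) = Σ_x P(x)·H(Y|X=x):
  X=0: P(X=0) = 7/11, P(Y|X=0) = (31/35, 4/35) → H(Y|X=0) = 0.5127
  X=1: P(X=1) = 4/11, P(Y|X=1) = (9/10, 1/10) → H(Y|X=1) = 0.4690
H(Y|X) = (7/11)·0.5127 + (4/11)·0.4690 = 0.4968 bits

H(X,Y) = -Σ_{x,y} P(x,y) log₂ P(x,y). Per-cell terms -P(x,y)·log₂P(x,y):
  X=0: 0.4662, 0.2750
  X=1: 0.5274, 0.1739
Sum of the 4 terms: H(X,Y) = 1.4425 bits

Chain rule check:
  H(X) + H(Y|X) = 0.9457 + 0.4968 = 1.4425 bits
  H(X,Y) = 1.4425 bits
✓ Chain rule verified.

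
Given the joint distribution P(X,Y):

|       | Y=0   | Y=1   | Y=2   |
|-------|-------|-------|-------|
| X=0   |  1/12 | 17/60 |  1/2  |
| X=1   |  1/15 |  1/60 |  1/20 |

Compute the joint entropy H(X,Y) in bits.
1.8893 bits

H(X,Y) = -Σ_{x,y} P(x,y) log₂ P(x,y). Per-cell terms -P(x,y)·log₂P(x,y):
  X=0: 0.29875, 0.51550, 0.50000
  X=1: 0.26046, 0.09845, 0.21610
Sum of the 6 terms: H(X,Y) = 1.8893 bits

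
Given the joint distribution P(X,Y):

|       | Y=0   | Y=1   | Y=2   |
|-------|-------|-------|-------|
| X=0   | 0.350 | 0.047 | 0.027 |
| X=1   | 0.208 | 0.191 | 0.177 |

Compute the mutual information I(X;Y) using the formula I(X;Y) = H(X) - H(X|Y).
0.1660 bits

I(X;Y) = H(X) - H(X|Y)

Marginal of X (row sums):
  P(X=0) = 0.350 + 0.047 + 0.027 = 0.424
  P(X=1) = 0.208 + 0.191 + 0.177 = 0.576
H(X) = -[0.424·log₂(0.424) + 0.576·log₂(0.576)]
  = 0.5249 + 0.4584 = 0.9833 bits

Marginal of Y (column sums):
  P(Y=0) = 0.350 + 0.208 = 0.558
  P(Y=1) = 0.047 + 0.191 = 0.238
  P(Y=2) = 0.027 + 0.177 = 0.204
H(X|Y) = Σ_y P(y)·H(X|Y=y):
  Y=0: P(Y=0) = 0.558, P(X|Y=0) = (175/279, 104/279) → H(X|Y=0) = 0.9528
  Y=1: P(Y=1) = 0.238, P(X|Y=1) = (47/238, 191/238) → H(X|Y=1) = 0.7169
  Y=2: P(Y=2) = 0.204, P(X|Y=2) = (9/68, 59/68) → H(X|Y=2) = 0.5639
H(X|Y) = 0.558·0.9528 + 0.238·0.7169 + 0.204·0.5639 = 0.8173 bits

I(X;Y) = H(X) - H(X|Y) = 0.9833 - 0.8173 = 0.1660 bits

Cross-check via I(X;Y) = H(X) + H(Y) - H(X,Y): computing H(Y) from the column sums and H(X,Y) from the 6 cells in the same way gives H(Y) = 1.4304 bits and H(X,Y) = 2.2477 bits, so
I(X;Y) = 0.9833 + 1.4304 - 2.2477 = 0.1660 bits ✓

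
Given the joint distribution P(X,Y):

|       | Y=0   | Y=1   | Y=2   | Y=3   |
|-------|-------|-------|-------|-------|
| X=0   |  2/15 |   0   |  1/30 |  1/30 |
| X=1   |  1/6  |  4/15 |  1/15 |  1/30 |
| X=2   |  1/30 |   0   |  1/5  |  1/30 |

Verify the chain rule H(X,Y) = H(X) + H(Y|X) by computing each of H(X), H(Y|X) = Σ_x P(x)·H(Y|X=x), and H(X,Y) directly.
H(X) = 1.4566 bits, H(Y|X) = 1.4130 bits, H(X,Y) = 2.8696 bits

Marginal of X (row sums):
  P(X=0) = 2/15 + 0 + 1/30 + 1/30 = 1/5
  P(X=1) = 1/6 + 4/15 + 1/15 + 1/30 = 8/15
  P(X=2) = 1/30 + 0 + 1/5 + 1/30 = 4/15
H(X) = -[(1/5)·log₂(1/5) + (8/15)·log₂(8/15) + (4/15)·log₂(4/15)]
  = 0.46439 + 0.48367 + 0.50850 = 1.4566 bits

H(Y|X) = Σ_x P(x)·H(Y|X=x):
  X=0: P(X=0) = 1/5, P(Y|X=0) = (2/3, 0, 1/6, 1/6) → H(Y|X=0) = 1.25163
  X=1: P(X=1) = 8/15, P(Y|X=1) = (5/16, 1/2, 1/8, 1/16) → H(Y|X=1) = 1.64940
  X=2: P(X=2) = 4/15, P(Y|X=2) = (1/8, 0, 3/4, 1/8) → H(Y|X=2) = 1.06128
H(Y|X) = (1/5)·1.25163 + (8/15)·1.64940 + (4/15)·1.06128 = 1.4130 bits

H(X,Y) = -Σ_{x,y} P(x,y) log₂ P(x,y). Per-cell terms -P(x,y)·log₂P(x,y):
  X=0: 0.38759, 0.00000, 0.16356, 0.16356
  X=1: 0.43083, 0.50850, 0.26046, 0.16356
  X=2: 0.16356, 0.00000, 0.46439, 0.16356
  (cells with P = 0 contribute 0)
Sum of the 12 terms: H(X,Y) = 2.8696 bits

Chain rule check:
  H(X) + H(Y|X) = 1.4566 + 1.4130 = 2.8696 bits
  H(X,Y) = 2.8696 bits
✓ Chain rule verified.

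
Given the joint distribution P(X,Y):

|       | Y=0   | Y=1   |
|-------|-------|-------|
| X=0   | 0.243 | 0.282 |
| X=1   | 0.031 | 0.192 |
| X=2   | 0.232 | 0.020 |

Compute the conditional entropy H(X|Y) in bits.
1.2254 bits

H(X|Y) = H(X,Y) - H(Y)

H(X,Y) = -Σ_{x,y} P(x,y) log₂ P(x,y). Per-cell terms -P(x,y)·log₂P(x,y):
  X=0: 0.49596, 0.51500
  X=1: 0.15536, 0.45712
  X=2: 0.48901, 0.11288
Sum of the 6 terms: H(X,Y) = 2.2253 bits

Marginal of Y (column sums):
  P(Y=0) = 0.243 + 0.031 + 0.232 = 0.506
  P(Y=1) = 0.282 + 0.192 + 0.020 = 0.494
H(Y) = -[0.506·log₂(0.506) + 0.494·log₂(0.494)]
  = 0.49729 + 0.50260 = 0.9999 bits

H(X|Y) = H(X,Y) - H(Y) = 2.2253 - 0.9999 = 1.2254 bits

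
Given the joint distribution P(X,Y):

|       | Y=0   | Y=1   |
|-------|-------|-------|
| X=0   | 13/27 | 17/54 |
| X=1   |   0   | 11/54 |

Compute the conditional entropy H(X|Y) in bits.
0.5012 bits

H(X|Y) = H(X,Y) - H(Y)

H(X,Y) = -Σ_{x,y} P(x,y) log₂ P(x,y). Per-cell terms -P(x,y)·log₂P(x,y):
  X=0: 0.5077, 0.5249
  X=1: 0.0000, 0.4676
  (cells with P = 0 contribute 0)
Sum of the 4 terms: H(X,Y) = 1.5002 bits

Marginal of Y (column sums):
  P(Y=0) = 13/27 + 0 = 13/27
  P(Y=1) = 17/54 + 11/54 = 14/27
H(Y) = -[(13/27)·log₂(13/27) + (14/27)·log₂(14/27)]
  = 0.5077 + 0.4913 = 0.9990 bits

H(X|Y) = H(X,Y) - H(Y) = 1.5002 - 0.9990 = 0.5012 bits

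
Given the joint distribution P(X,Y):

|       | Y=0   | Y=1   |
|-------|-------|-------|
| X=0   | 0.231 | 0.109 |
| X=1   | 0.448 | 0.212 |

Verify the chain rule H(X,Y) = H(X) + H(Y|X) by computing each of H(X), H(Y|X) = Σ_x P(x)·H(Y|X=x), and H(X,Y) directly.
H(X) = 0.9248 bits, H(Y|X) = 0.9055 bits, H(X,Y) = 1.8303 bits

Marginal of X (row sums):
  P(X=0) = 0.231 + 0.109 = 0.340
  P(X=1) = 0.448 + 0.212 = 0.660
H(X) = -[0.340·log₂(0.340) + 0.660·log₂(0.660)]
  = 0.52917 + 0.39564 = 0.9248 bits

H(Y|X) = Σ_x P(x)·H(Y|X=x):
  X=0: P(X=0) = 0.340, P(Y|X=0) = (231/340, 109/340) → H(Y|X=0) = 0.90502
  X=1: P(X=1) = 0.660, P(Y|X=1) = (112/165, 53/165) → H(Y|X=1) = 0.90569
H(Y|X) = 0.340·0.90502 + 0.660·0.90569 = 0.9055 bits

H(X,Y) = -Σ_{x,y} P(x,y) log₂ P(x,y). Per-cell terms -P(x,y)·log₂P(x,y):
  X=0: 0.48834, 0.34854
  X=1: 0.51898, 0.47443
Sum of the 4 terms: H(X,Y) = 1.8303 bits

Chain rule check:
  H(X) + H(Y|X) = 0.9248 + 0.9055 = 1.8303 bits
  H(X,Y) = 1.8303 bits
✓ Chain rule verified.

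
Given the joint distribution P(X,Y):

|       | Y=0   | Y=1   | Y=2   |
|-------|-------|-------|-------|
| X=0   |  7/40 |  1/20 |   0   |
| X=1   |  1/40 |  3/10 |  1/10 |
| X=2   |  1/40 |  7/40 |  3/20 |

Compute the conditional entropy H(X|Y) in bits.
1.1539 bits

H(X|Y) = H(X,Y) - H(Y)

H(X,Y) = -Σ_{x,y} P(x,y) log₂ P(x,y). Per-cell terms -P(x,y)·log₂P(x,y):
  X=0: 0.4401, 0.2161, 0.0000
  X=1: 0.1330, 0.5211, 0.3322
  X=2: 0.1330, 0.4401, 0.4105
  (cells with P = 0 contribute 0)
Sum of the 9 terms: H(X,Y) = 2.6261 bits

Marginal of Y (column sums):
  P(Y=0) = 7/40 + 1/40 + 1/40 = 9/40
  P(Y=1) = 1/20 + 3/10 + 7/40 = 21/40
  P(Y=2) = 0 + 1/10 + 3/20 = 1/4
H(Y) = -[(9/40)·log₂(9/40) + (21/40)·log₂(21/40) + (1/4)·log₂(1/4)]
  = 0.4842 + 0.4880 + 0.5000 = 1.4722 bits

H(X|Y) = H(X,Y) - H(Y) = 2.6261 - 1.4722 = 1.1539 bits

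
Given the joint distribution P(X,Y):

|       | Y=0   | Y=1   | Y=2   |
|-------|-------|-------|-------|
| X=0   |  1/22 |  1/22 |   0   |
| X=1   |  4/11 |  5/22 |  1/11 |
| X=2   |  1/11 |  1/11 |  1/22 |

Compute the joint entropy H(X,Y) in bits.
2.5681 bits

H(X,Y) = -Σ_{x,y} P(x,y) log₂ P(x,y). Per-cell terms -P(x,y)·log₂P(x,y):
  X=0: 0.2027, 0.2027, 0.0000
  X=1: 0.5307, 0.4858, 0.3145
  X=2: 0.3145, 0.3145, 0.2027
  (cells with P = 0 contribute 0)
Sum of the 9 terms: H(X,Y) = 2.5681 bits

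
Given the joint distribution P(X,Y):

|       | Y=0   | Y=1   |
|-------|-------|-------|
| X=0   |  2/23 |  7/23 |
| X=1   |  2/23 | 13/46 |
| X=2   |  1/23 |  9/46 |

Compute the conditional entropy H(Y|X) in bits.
0.7535 bits

H(Y|X) = H(X,Y) - H(X)

H(X,Y) = -Σ_{x,y} P(x,y) log₂ P(x,y). Per-cell terms -P(x,y)·log₂P(x,y):
  X=0: 0.3064, 0.5223
  X=1: 0.3064, 0.5152
  X=2: 0.1967, 0.4605
Sum of the 6 terms: H(X,Y) = 2.3075 bits

Marginal of X (row sums):
  P(X=0) = 2/23 + 7/23 = 9/23
  P(X=1) = 2/23 + 13/46 = 17/46
  P(X=2) = 1/23 + 9/46 = 11/46
H(X) = -[(9/23)·log₂(9/23) + (17/46)·log₂(17/46) + (11/46)·log₂(11/46)]
  = 0.5297 + 0.5307 + 0.4936 = 1.5540 bits

H(Y|X) = H(X,Y) - H(X) = 2.3075 - 1.5540 = 0.7535 bits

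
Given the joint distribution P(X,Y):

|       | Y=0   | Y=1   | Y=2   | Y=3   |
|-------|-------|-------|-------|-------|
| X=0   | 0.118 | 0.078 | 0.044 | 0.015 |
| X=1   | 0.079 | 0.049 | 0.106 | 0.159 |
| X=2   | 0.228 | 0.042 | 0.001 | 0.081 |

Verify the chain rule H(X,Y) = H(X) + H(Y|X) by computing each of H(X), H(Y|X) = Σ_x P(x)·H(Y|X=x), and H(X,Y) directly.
H(X) = 1.5625 bits, H(Y|X) = 1.6271 bits, H(X,Y) = 3.1896 bits

Marginal of X (row sums):
  P(X=0) = 0.118 + 0.078 + 0.044 + 0.015 = 0.255
  P(X=1) = 0.079 + 0.049 + 0.106 + 0.159 = 0.393
  P(X=2) = 0.228 + 0.042 + 0.001 + 0.081 = 0.352
H(X) = -[0.255·log₂(0.255) + 0.393·log₂(0.393) + 0.352·log₂(0.352)]
  = 0.50271 + 0.52953 + 0.53024 = 1.5625 bits

H(Y|X) = Σ_x P(x)·H(Y|X=x):
  X=0: P(X=0) = 0.255, P(Y|X=0) = (118/255, 26/85, 44/255, 1/17) → H(Y|X=0) = 1.71501
  X=1: P(X=1) = 0.393, P(Y|X=1) = (79/393, 49/393, 106/393, 53/131) → H(Y|X=1) = 1.87786
  X=2: P(X=2) = 0.352, P(Y|X=2) = (57/88, 21/176, 1/352, 81/352) → H(Y|X=2) = 1.28357
H(Y|X) = 0.255·1.71501 + 0.393·1.87786 + 0.352·1.28357 = 1.6271 bits

H(X,Y) = -Σ_{x,y} P(x,y) log₂ P(x,y). Per-cell terms -P(x,y)·log₂P(x,y):
  X=0: 0.36381, 0.28707, 0.19828, 0.09088
  X=1: 0.28930, 0.21320, 0.34321, 0.42181
  X=2: 0.48630, 0.19209, 0.00997, 0.29370
Sum of the 12 terms: H(X,Y) = 3.1896 bits

Chain rule check:
  H(X) + H(Y|X) = 1.5625 + 1.6271 = 3.1896 bits
  H(X,Y) = 3.1896 bits
✓ Chain rule verified.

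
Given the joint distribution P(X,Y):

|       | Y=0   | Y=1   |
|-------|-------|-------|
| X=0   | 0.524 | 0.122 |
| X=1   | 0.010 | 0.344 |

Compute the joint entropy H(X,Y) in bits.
1.4549 bits

H(X,Y) = -Σ_{x,y} P(x,y) log₂ P(x,y). Per-cell terms -P(x,y)·log₂P(x,y):
  X=0: 0.4886, 0.3703
  X=1: 0.0664, 0.5296
Sum of the 4 terms: H(X,Y) = 1.4549 bits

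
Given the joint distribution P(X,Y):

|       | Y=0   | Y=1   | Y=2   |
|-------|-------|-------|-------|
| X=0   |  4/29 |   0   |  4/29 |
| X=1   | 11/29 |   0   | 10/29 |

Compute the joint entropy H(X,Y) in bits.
1.8486 bits

H(X,Y) = -Σ_{x,y} P(x,y) log₂ P(x,y). Per-cell terms -P(x,y)·log₂P(x,y):
  X=0: 0.3942, 0.0000, 0.3942
  X=1: 0.5305, 0.0000, 0.5297
  (cells with P = 0 contribute 0)
Sum of the 6 terms: H(X,Y) = 1.8486 bits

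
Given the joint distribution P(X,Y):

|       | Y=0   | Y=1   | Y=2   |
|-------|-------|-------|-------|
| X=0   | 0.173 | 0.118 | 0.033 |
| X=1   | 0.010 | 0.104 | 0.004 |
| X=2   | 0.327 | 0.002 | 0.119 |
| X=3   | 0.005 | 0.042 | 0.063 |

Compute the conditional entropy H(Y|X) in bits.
1.0344 bits

H(Y|X) = H(X,Y) - H(X)

H(X,Y) = -Σ_{x,y} P(x,y) log₂ P(x,y). Per-cell terms -P(x,y)·log₂P(x,y):
  X=0: 0.43789, 0.36381, 0.16241
  X=1: 0.06644, 0.33960, 0.03186
  X=2: 0.52733, 0.01793, 0.36545
  X=3: 0.03822, 0.19209, 0.25128
Sum of the 12 terms: H(X,Y) = 2.7943 bits

Marginal of X (row sums):
  P(X=0) = 0.173 + 0.118 + 0.033 = 0.324
  P(X=1) = 0.010 + 0.104 + 0.004 = 0.118
  P(X=2) = 0.327 + 0.002 + 0.119 = 0.448
  P(X=3) = 0.005 + 0.042 + 0.063 = 0.110
H(X) = -[0.324·log₂(0.324) + 0.118·log₂(0.118) + 0.448·log₂(0.448) + 0.110·log₂(0.110)]
  = 0.52680 + 0.36381 + 0.51898 + 0.35029 = 1.7599 bits

H(Y|X) = H(X,Y) - H(X) = 2.7943 - 1.7599 = 1.0344 bits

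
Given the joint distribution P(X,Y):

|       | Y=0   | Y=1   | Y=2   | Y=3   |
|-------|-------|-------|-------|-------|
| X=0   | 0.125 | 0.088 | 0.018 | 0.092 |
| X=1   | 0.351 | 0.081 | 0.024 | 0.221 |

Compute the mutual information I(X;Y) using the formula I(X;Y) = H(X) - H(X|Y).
0.0286 bits

I(X;Y) = H(X) - H(X|Y)

Marginal of X (row sums):
  P(X=0) = 0.125 + 0.088 + 0.018 + 0.092 = 0.323
  P(X=1) = 0.351 + 0.081 + 0.024 + 0.221 = 0.677
H(X) = -[0.323·log₂(0.323) + 0.677·log₂(0.677)]
  = 0.526617 + 0.380997 = 0.90761 bits

Marginal of Y (column sums):
  P(Y=0) = 0.125 + 0.351 = 0.476
  P(Y=1) = 0.088 + 0.081 = 0.169
  P(Y=2) = 0.018 + 0.024 = 0.042
  P(Y=3) = 0.092 + 0.221 = 0.313
H(X|Y) = Σ_y P(y)·H(X|Y=y):
  Y=0: P(Y=0) = 0.476, P(X|Y=0) = (125/476, 351/476) → H(X|Y=0) = 0.830652
  Y=1: P(Y=1) = 0.169, P(X|Y=1) = (88/169, 81/169) → H(X|Y=1) = 0.998762
  Y=2: P(Y=2) = 0.042, P(X|Y=2) = (3/7, 4/7) → H(X|Y=2) = 0.985228
  Y=3: P(Y=3) = 0.313, P(X|Y=3) = (92/313, 221/313) → H(X|Y=3) = 0.873744
H(X|Y) = 0.476·0.830652 + 0.169·0.998762 + 0.042·0.985228 + 0.313·0.873744 = 0.87904 bits

I(X;Y) = H(X) - H(X|Y) = 0.90761 - 0.87904 = 0.0286 bits

Cross-check via I(X;Y) = H(X) + H(Y) - H(X,Y): computing H(Y) from the column sums and H(X,Y) from the 8 cells in the same way gives H(Y) = 1.65985 bits and H(X,Y) = 2.53889 bits, so
I(X;Y) = 0.90761 + 1.65985 - 2.53889 = 0.0286 bits ✓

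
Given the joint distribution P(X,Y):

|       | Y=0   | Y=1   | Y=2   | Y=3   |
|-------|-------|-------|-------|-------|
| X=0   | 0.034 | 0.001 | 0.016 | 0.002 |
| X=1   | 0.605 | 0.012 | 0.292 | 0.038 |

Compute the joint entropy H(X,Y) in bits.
1.5023 bits

H(X,Y) = -Σ_{x,y} P(x,y) log₂ P(x,y). Per-cell terms -P(x,y)·log₂P(x,y):
  X=0: 0.16586, 0.00997, 0.09545, 0.01793
  X=1: 0.43862, 0.07657, 0.51858, 0.17928
Sum of the 8 terms: H(X,Y) = 1.5023 bits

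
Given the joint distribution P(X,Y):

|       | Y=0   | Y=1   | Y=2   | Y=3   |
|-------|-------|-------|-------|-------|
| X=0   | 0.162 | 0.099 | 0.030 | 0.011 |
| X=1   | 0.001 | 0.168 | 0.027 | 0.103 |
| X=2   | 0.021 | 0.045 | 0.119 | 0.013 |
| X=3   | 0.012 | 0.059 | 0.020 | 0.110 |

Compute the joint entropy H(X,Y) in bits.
3.4457 bits

H(X,Y) = -Σ_{x,y} P(x,y) log₂ P(x,y). Per-cell terms -P(x,y)·log₂P(x,y):
  X=0: 0.4254, 0.3303, 0.1518, 0.0716
  X=1: 0.0100, 0.4323, 0.1407, 0.3378
  X=2: 0.1170, 0.2013, 0.3654, 0.0814
  X=3: 0.0766, 0.2409, 0.1129, 0.3503
Sum of the 16 terms: H(X,Y) = 3.4457 bits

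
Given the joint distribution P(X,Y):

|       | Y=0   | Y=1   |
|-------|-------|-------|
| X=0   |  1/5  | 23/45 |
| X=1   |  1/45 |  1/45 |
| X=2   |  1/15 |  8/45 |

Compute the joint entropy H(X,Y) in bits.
1.9068 bits

H(X,Y) = -Σ_{x,y} P(x,y) log₂ P(x,y). Per-cell terms -P(x,y)·log₂P(x,y):
  X=0: 0.4644, 0.4949
  X=1: 0.1220, 0.1220
  X=2: 0.2605, 0.4430
Sum of the 6 terms: H(X,Y) = 1.9068 bits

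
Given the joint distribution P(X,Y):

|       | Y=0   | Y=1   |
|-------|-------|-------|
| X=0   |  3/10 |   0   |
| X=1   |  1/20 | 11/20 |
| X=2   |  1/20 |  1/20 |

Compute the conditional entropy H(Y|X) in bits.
0.3483 bits

H(Y|X) = H(X,Y) - H(X)

H(X,Y) = -Σ_{x,y} P(x,y) log₂ P(x,y). Per-cell terms -P(x,y)·log₂P(x,y):
  X=0: 0.5211, 0.0000
  X=1: 0.2161, 0.4744
  X=2: 0.2161, 0.2161
  (cells with P = 0 contribute 0)
Sum of the 6 terms: H(X,Y) = 1.6438 bits

Marginal of X (row sums):
  P(X=0) = 3/10 + 0 = 3/10
  P(X=1) = 1/20 + 11/20 = 3/5
  P(X=2) = 1/20 + 1/20 = 1/10
H(X) = -[(3/10)·log₂(3/10) + (3/5)·log₂(3/5) + (1/10)·log₂(1/10)]
  = 0.5211 + 0.4422 + 0.3322 = 1.2955 bits

H(Y|X) = H(X,Y) - H(X) = 1.6438 - 1.2955 = 0.3483 bits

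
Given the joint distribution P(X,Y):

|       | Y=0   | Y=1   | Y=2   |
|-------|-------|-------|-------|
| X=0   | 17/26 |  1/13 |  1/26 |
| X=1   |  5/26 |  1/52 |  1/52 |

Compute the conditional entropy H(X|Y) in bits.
0.7767 bits

H(X|Y) = H(X,Y) - H(Y)

H(X,Y) = -Σ_{x,y} P(x,y) log₂ P(x,y). Per-cell terms -P(x,y)·log₂P(x,y):
  X=0: 0.40079, 0.28465, 0.18079
  X=1: 0.45741, 0.10962, 0.10962
Sum of the 6 terms: H(X,Y) = 1.5429 bits

Marginal of Y (column sums):
  P(Y=0) = 17/26 + 5/26 = 11/13
  P(Y=1) = 1/13 + 1/52 = 5/52
  P(Y=2) = 1/26 + 1/52 = 3/52
H(Y) = -[(11/13)·log₂(11/13) + (5/52)·log₂(5/52) + (3/52)·log₂(3/52)]
  = 0.20393 + 0.32486 + 0.23743 = 0.7662 bits

H(X|Y) = H(X,Y) - H(Y) = 1.5429 - 0.7662 = 0.7767 bits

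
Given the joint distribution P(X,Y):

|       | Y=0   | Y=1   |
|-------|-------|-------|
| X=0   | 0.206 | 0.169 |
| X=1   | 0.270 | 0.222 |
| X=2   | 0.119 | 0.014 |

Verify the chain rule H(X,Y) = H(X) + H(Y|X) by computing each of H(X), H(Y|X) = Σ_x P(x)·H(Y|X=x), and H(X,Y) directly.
H(X) = 1.4212 bits, H(Y|X) = 0.9255 bits, H(X,Y) = 2.3467 bits

Marginal of X (row sums):
  P(X=0) = 0.206 + 0.169 = 0.375
  P(X=1) = 0.270 + 0.222 = 0.492
  P(X=2) = 0.119 + 0.014 = 0.133
H(X) = -[0.375·log₂(0.375) + 0.492·log₂(0.492) + 0.133·log₂(0.133)]
  = 0.53064 + 0.50345 + 0.38710 = 1.4212 bits

H(Y|X) = Σ_x P(x)·H(Y|X=x):
  X=0: P(X=0) = 0.375, P(Y|X=0) = (206/375, 169/375) → H(Y|X=0) = 0.99297
  X=1: P(X=1) = 0.492, P(Y|X=1) = (45/82, 37/82) → H(Y|X=1) = 0.99312
  X=2: P(X=2) = 0.133, P(Y|X=2) = (17/19, 2/19) → H(Y|X=2) = 0.48546
H(Y|X) = 0.375·0.99297 + 0.492·0.99312 + 0.133·0.48546 = 0.9255 bits

H(X,Y) = -Σ_{x,y} P(x,y) log₂ P(x,y). Per-cell terms -P(x,y)·log₂P(x,y):
  X=0: 0.46953, 0.43347
  X=1: 0.51002, 0.48204
  X=2: 0.36545, 0.08622
Sum of the 6 terms: H(X,Y) = 2.3467 bits

Chain rule check:
  H(X) + H(Y|X) = 1.4212 + 0.9255 = 2.3467 bits
  H(X,Y) = 2.3467 bits
✓ Chain rule verified.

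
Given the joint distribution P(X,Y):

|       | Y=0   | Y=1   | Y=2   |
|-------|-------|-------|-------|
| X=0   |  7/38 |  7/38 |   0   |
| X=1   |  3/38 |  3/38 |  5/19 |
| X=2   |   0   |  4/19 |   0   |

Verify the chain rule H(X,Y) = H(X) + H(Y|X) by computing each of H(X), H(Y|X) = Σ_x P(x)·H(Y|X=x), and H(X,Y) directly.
H(X) = 1.5294 bits, H(Y|X) = 0.9282 bits, H(X,Y) = 2.4576 bits

Marginal of X (row sums):
  P(X=0) = 7/38 + 7/38 + 0 = 7/19
  P(X=1) = 3/38 + 3/38 + 5/19 = 8/19
  P(X=2) = 0 + 4/19 + 0 = 4/19
H(X) = -[(7/19)·log₂(7/19) + (8/19)·log₂(8/19) + (4/19)·log₂(4/19)]
  = 0.53074 + 0.52544 + 0.47325 = 1.5294 bits

H(Y|X) = Σ_x P(x)·H(Y|X=x):
  X=0: P(X=0) = 7/19, P(Y|X=0) = (1/2, 1/2, 0) → H(Y|X=0) = 1.00000
  X=1: P(X=1) = 8/19, P(Y|X=1) = (3/16, 3/16, 5/8) → H(Y|X=1) = 1.32943
  X=2: P(X=2) = 4/19, P(Y|X=2) = (0, 1, 0) → H(Y|X=2) = 0.00000
H(Y|X) = (7/19)·1.00000 + (8/19)·1.32943 + (4/19)·0.00000 = 0.9282 bits

H(X,Y) = -Σ_{x,y} P(x,y) log₂ P(x,y). Per-cell terms -P(x,y)·log₂P(x,y):
  X=0: 0.44958, 0.44958, 0.00000
  X=1: 0.28918, 0.28918, 0.50684
  X=2: 0.00000, 0.47325, 0.00000
  (cells with P = 0 contribute 0)
Sum of the 9 terms: H(X,Y) = 2.4576 bits

Chain rule check:
  H(X) + H(Y|X) = 1.5294 + 0.9282 = 2.4576 bits
  H(X,Y) = 2.4576 bits
✓ Chain rule verified.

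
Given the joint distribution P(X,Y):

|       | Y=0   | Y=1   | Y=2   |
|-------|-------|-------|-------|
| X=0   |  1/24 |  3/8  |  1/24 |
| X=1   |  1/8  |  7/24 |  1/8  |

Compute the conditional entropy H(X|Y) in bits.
0.9296 bits

H(X|Y) = H(X,Y) - H(Y)

H(X,Y) = -Σ_{x,y} P(x,y) log₂ P(x,y). Per-cell terms -P(x,y)·log₂P(x,y):
  X=0: 0.19104, 0.53064, 0.19104
  X=1: 0.37500, 0.51847, 0.37500
Sum of the 6 terms: H(X,Y) = 2.1812 bits

Marginal of Y (column sums):
  P(Y=0) = 1/24 + 1/8 = 1/6
  P(Y=1) = 3/8 + 7/24 = 2/3
  P(Y=2) = 1/24 + 1/8 = 1/6
H(Y) = -[(1/6)·log₂(1/6) + (2/3)·log₂(2/3) + (1/6)·log₂(1/6)]
  = 0.43083 + 0.38998 + 0.43083 = 1.2516 bits

H(X|Y) = H(X,Y) - H(Y) = 2.1812 - 1.2516 = 0.9296 bits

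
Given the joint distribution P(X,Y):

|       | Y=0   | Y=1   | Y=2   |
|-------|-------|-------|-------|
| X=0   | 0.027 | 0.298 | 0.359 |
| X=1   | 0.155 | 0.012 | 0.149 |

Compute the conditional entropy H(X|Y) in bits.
0.6270 bits

H(X|Y) = H(X,Y) - H(Y)

H(X,Y) = -Σ_{x,y} P(x,y) log₂ P(x,y). Per-cell terms -P(x,y)·log₂P(x,y):
  X=0: 0.14069, 0.52049, 0.53058
  X=1: 0.41690, 0.07657, 0.40925
Sum of the 6 terms: H(X,Y) = 2.0945 bits

Marginal of Y (column sums):
  P(Y=0) = 0.027 + 0.155 = 0.182
  P(Y=1) = 0.298 + 0.012 = 0.310
  P(Y=2) = 0.359 + 0.149 = 0.508
H(Y) = -[0.182·log₂(0.182) + 0.310·log₂(0.310) + 0.508·log₂(0.508)]
  = 0.44735 + 0.52379 + 0.49637 = 1.4675 bits

H(X|Y) = H(X,Y) - H(Y) = 2.0945 - 1.4675 = 0.6270 bits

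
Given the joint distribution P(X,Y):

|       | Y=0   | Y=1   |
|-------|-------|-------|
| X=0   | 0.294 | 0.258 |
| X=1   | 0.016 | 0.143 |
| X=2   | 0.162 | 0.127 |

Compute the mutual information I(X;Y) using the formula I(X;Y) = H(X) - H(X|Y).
0.0866 bits

I(X;Y) = H(X) - H(X|Y)

Marginal of X (row sums):
  P(X=0) = 0.294 + 0.258 = 0.552
  P(X=1) = 0.016 + 0.143 = 0.159
  P(X=2) = 0.162 + 0.127 = 0.289
H(X) = -[0.552·log₂(0.552) + 0.159·log₂(0.159) + 0.289·log₂(0.289)]
  = 0.4732 + 0.4218 + 0.5176 = 1.4126 bits

Marginal of Y (column sums):
  P(Y=0) = 0.294 + 0.016 + 0.162 = 0.472
  P(Y=1) = 0.258 + 0.143 + 0.127 = 0.528
H(X|Y) = Σ_y P(y)·H(X|Y=y):
  Y=0: P(Y=0) = 0.472, P(X|Y=0) = (147/236, 2/59, 81/236) → H(X|Y=0) = 1.1204
  Y=1: P(Y=1) = 0.528, P(X|Y=1) = (43/88, 13/48, 127/528) → H(X|Y=1) = 1.5097
H(X|Y) = 0.472·1.1204 + 0.528·1.5097 = 1.3260 bits

I(X;Y) = H(X) - H(X|Y) = 1.4126 - 1.3260 = 0.0866 bits

Cross-check via I(X;Y) = H(X) + H(Y) - H(X,Y): computing H(Y) from the column sums and H(X,Y) from the 6 cells in the same way gives H(Y) = 0.9977 bits and H(X,Y) = 2.3237 bits, so
I(X;Y) = 1.4126 + 0.9977 - 2.3237 = 0.0866 bits ✓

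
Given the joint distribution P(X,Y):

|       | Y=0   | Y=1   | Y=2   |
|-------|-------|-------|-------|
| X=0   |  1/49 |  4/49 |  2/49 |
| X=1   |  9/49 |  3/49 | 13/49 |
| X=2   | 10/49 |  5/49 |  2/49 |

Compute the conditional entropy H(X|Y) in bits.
1.2393 bits

H(X|Y) = H(X,Y) - H(Y)

H(X,Y) = -Σ_{x,y} P(x,y) log₂ P(x,y). Per-cell terms -P(x,y)·log₂P(x,y):
  X=0: 0.11459, 0.29508, 0.18836
  X=1: 0.44904, 0.24672, 0.50787
  X=2: 0.46791, 0.33600, 0.18836
Sum of the 9 terms: H(X,Y) = 2.7939 bits

Marginal of Y (column sums):
  P(Y=0) = 1/49 + 9/49 + 10/49 = 20/49
  P(Y=1) = 4/49 + 3/49 + 5/49 = 12/49
  P(Y=2) = 2/49 + 13/49 + 2/49 = 17/49
H(Y) = -[(20/49)·log₂(20/49) + (12/49)·log₂(12/49) + (17/49)·log₂(17/49)]
  = 0.52767 + 0.49708 + 0.52986 = 1.5546 bits

H(X|Y) = H(X,Y) - H(Y) = 2.7939 - 1.5546 = 1.2393 bits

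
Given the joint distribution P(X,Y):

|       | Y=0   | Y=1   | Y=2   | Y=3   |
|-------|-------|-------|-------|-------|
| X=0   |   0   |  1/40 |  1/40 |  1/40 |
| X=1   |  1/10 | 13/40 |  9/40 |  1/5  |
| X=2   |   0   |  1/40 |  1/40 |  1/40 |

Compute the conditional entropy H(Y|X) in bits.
1.8462 bits

H(Y|X) = H(X,Y) - H(X)

H(X,Y) = -Σ_{x,y} P(x,y) log₂ P(x,y). Per-cell terms -P(x,y)·log₂P(x,y):
  X=0: 0.000000, 0.133048, 0.133048, 0.133048
  X=1: 0.332193, 0.526984, 0.484201, 0.464386
  X=2: 0.000000, 0.133048, 0.133048, 0.133048
  (cells with P = 0 contribute 0)
Sum of the 12 terms: H(X,Y) = 2.60605 bits

Marginal of X (row sums):
  P(X=0) = 0 + 1/40 + 1/40 + 1/40 = 3/40
  P(X=1) = 1/10 + 13/40 + 9/40 + 1/5 = 17/20
  P(X=2) = 0 + 1/40 + 1/40 + 1/40 = 3/40
H(X) = -[(3/40)·log₂(3/40) + (17/20)·log₂(17/20) + (3/40)·log₂(3/40)]
  = 0.280272 + 0.199295 + 0.280272 = 0.75984 bits

H(Y|X) = H(X,Y) - H(X) = 2.60605 - 0.75984 = 1.8462 bits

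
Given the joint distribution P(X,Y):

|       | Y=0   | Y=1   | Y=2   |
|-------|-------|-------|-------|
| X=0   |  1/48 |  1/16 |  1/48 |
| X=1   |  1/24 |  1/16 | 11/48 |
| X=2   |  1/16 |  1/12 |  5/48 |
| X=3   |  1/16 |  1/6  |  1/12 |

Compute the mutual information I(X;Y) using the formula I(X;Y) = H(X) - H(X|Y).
0.1188 bits

I(X;Y) = H(X) - H(X|Y)

Marginal of X (row sums):
  P(X=0) = 1/48 + 1/16 + 1/48 = 5/48
  P(X=1) = 1/24 + 1/16 + 11/48 = 1/3
  P(X=2) = 1/16 + 1/12 + 5/48 = 1/4
  P(X=3) = 1/16 + 1/6 + 1/12 = 5/16
H(X) = -[(5/48)·log₂(5/48) + (1/3)·log₂(1/3) + (1/4)·log₂(1/4) + (5/16)·log₂(5/16)]
  = 0.33990 + 0.52832 + 0.50000 + 0.52440 = 1.89262 bits

Marginal of Y (column sums):
  P(Y=0) = 1/48 + 1/24 + 1/16 + 1/16 = 3/16
  P(Y=1) = 1/16 + 1/16 + 1/12 + 1/6 = 3/8
  P(Y=2) = 1/48 + 11/48 + 5/48 + 1/12 = 7/16
H(X|Y) = Σ_y P(y)·H(X|Y=y):
  Y=0: P(Y=0) = 3/16, P(X|Y=0) = (1/9, 2/9, 1/3, 1/3) → H(X|Y=0) = 1.89106
  Y=1: P(Y=1) = 3/8, P(X|Y=1) = (1/6, 1/6, 2/9, 4/9) → H(X|Y=1) = 1.86383
  Y=2: P(Y=2) = 7/16, P(X|Y=2) = (1/21, 11/21, 5/21, 4/21) → H(X|Y=2) = 1.64644
H(X|Y) = (3/16)·1.89106 + (3/8)·1.86383 + (7/16)·1.64644 = 1.77383 bits

I(X;Y) = H(X) - H(X|Y) = 1.89262 - 1.77383 = 0.1188 bits

Cross-check via I(X;Y) = H(X) + H(Y) - H(X,Y): computing H(Y) from the column sums and H(X,Y) from the 12 cells in the same way gives H(Y) = 1.50524 bits and H(X,Y) = 3.27907 bits, so
I(X;Y) = 1.89262 + 1.50524 - 3.27907 = 0.1188 bits ✓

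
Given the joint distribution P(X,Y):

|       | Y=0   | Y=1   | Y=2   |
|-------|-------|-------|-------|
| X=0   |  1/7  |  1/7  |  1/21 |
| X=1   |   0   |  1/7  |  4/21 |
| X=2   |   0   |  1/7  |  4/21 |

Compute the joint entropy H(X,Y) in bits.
2.7247 bits

H(X,Y) = -Σ_{x,y} P(x,y) log₂ P(x,y). Per-cell terms -P(x,y)·log₂P(x,y):
  X=0: 0.40105, 0.40105, 0.20916
  X=1: 0.00000, 0.40105, 0.45568
  X=2: 0.00000, 0.40105, 0.45568
  (cells with P = 0 contribute 0)
Sum of the 9 terms: H(X,Y) = 2.7247 bits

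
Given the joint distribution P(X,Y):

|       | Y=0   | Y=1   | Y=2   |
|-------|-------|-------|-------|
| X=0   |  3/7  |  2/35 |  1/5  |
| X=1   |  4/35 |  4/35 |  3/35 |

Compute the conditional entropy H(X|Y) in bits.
0.8123 bits

H(X|Y) = H(X,Y) - H(Y)

H(X,Y) = -Σ_{x,y} P(x,y) log₂ P(x,y). Per-cell terms -P(x,y)·log₂P(x,y):
  X=0: 0.52388, 0.23596, 0.46439
  X=1: 0.35763, 0.35763, 0.30380
Sum of the 6 terms: H(X,Y) = 2.2433 bits

Marginal of Y (column sums):
  P(Y=0) = 3/7 + 4/35 = 19/35
  P(Y=1) = 2/35 + 4/35 = 6/35
  P(Y=2) = 1/5 + 3/35 = 2/7
H(Y) = -[(19/35)·log₂(19/35) + (6/35)·log₂(6/35) + (2/7)·log₂(2/7)]
  = 0.47845 + 0.43617 + 0.51639 = 1.4310 bits

H(X|Y) = H(X,Y) - H(Y) = 2.2433 - 1.4310 = 0.8123 bits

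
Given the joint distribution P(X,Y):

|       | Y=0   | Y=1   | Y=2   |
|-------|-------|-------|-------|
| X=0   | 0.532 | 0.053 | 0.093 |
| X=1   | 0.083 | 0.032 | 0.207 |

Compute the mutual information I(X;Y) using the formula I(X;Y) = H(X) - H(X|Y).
0.2063 bits

I(X;Y) = H(X) - H(X|Y)

Marginal of X (row sums):
  P(X=0) = 0.532 + 0.053 + 0.093 = 0.678
  P(X=1) = 0.083 + 0.032 + 0.207 = 0.322
H(X) = -[0.678·log₂(0.678) + 0.322·log₂(0.322)]
  = 0.380116 + 0.526427 = 0.90654 bits

Marginal of Y (column sums):
  P(Y=0) = 0.532 + 0.083 = 0.615
  P(Y=1) = 0.053 + 0.032 = 0.085
  P(Y=2) = 0.093 + 0.207 = 0.300
H(X|Y) = Σ_y P(y)·H(X|Y=y):
  Y=0: P(Y=0) = 0.615, P(X|Y=0) = (532/615, 83/615) → H(X|Y=0) = 0.570884
  Y=1: P(Y=1) = 0.085, P(X|Y=1) = (53/85, 32/85) → H(X|Y=1) = 0.955511
  Y=2: P(Y=2) = 0.300, P(X|Y=2) = (31/100, 69/100) → H(X|Y=2) = 0.893173
H(X|Y) = 0.615·0.570884 + 0.085·0.955511 + 0.300·0.893173 = 0.70026 bits

I(X;Y) = H(X) - H(X|Y) = 0.90654 - 0.70026 = 0.2063 bits

Cross-check via I(X;Y) = H(X) + H(Y) - H(X,Y): computing H(Y) from the column sums and H(X,Y) from the 6 cells in the same way gives H(Y) = 1.25471 bits and H(X,Y) = 1.95497 bits, so
I(X;Y) = 0.90654 + 1.25471 - 1.95497 = 0.2063 bits ✓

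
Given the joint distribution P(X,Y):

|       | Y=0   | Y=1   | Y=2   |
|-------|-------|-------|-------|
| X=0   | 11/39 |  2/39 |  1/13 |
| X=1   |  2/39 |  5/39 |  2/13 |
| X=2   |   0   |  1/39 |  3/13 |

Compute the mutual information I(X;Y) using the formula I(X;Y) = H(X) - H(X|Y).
0.4128 bits

I(X;Y) = H(X) - H(X|Y)

Marginal of X (row sums):
  P(X=0) = 11/39 + 2/39 + 1/13 = 16/39
  P(X=1) = 2/39 + 5/39 + 2/13 = 1/3
  P(X=2) = 0 + 1/39 + 3/13 = 10/39
H(X) = -[(16/39)·log₂(16/39) + (1/3)·log₂(1/3) + (10/39)·log₂(10/39)]
  = 0.5273 + 0.5283 + 0.5035 = 1.5591 bits

Marginal of Y (column sums):
  P(Y=0) = 11/39 + 2/39 + 0 = 1/3
  P(Y=1) = 2/39 + 5/39 + 1/39 = 8/39
  P(Y=2) = 1/13 + 2/13 + 3/13 = 6/13
H(X|Y) = Σ_y P(y)·H(X|Y=y):
  Y=0: P(Y=0) = 1/3, P(X|Y=0) = (11/13, 2/13, 0) → H(X|Y=0) = 0.6194
  Y=1: P(Y=1) = 8/39, P(X|Y=1) = (1/4, 5/8, 1/8) → H(X|Y=1) = 1.2988
  Y=2: P(Y=2) = 6/13, P(X|Y=2) = (1/6, 1/3, 1/2) → H(X|Y=2) = 1.4591
H(X|Y) = (1/3)·0.6194 + (8/39)·1.2988 + (6/13)·1.4591 = 1.1463 bits

I(X;Y) = H(X) - H(X|Y) = 1.5591 - 1.1463 = 0.4128 bits

Cross-check via I(X;Y) = H(X) + H(Y) - H(X,Y): computing H(Y) from the column sums and H(X,Y) from the 9 cells in the same way gives H(Y) = 1.5120 bits and H(X,Y) = 2.6583 bits, so
I(X;Y) = 1.5591 + 1.5120 - 2.6583 = 0.4128 bits ✓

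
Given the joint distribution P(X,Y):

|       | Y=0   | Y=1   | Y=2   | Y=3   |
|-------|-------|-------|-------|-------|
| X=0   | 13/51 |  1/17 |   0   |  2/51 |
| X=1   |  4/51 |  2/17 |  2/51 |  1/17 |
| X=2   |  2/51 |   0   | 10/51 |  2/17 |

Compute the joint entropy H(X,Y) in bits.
3.0086 bits

H(X,Y) = -Σ_{x,y} P(x,y) log₂ P(x,y). Per-cell terms -P(x,y)·log₂P(x,y):
  X=0: 0.50266, 0.24044, 0.00000, 0.18323
  X=1: 0.28803, 0.36323, 0.18323, 0.24044
  X=2: 0.18323, 0.00000, 0.46088, 0.36323
  (cells with P = 0 contribute 0)
Sum of the 12 terms: H(X,Y) = 3.0086 bits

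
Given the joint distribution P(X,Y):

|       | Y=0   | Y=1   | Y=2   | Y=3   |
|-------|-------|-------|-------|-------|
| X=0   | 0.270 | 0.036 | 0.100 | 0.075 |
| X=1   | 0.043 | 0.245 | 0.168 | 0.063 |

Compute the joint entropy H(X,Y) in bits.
2.6711 bits

H(X,Y) = -Σ_{x,y} P(x,y) log₂ P(x,y). Per-cell terms -P(x,y)·log₂P(x,y):
  X=0: 0.5100, 0.1727, 0.3322, 0.2803
  X=1: 0.1952, 0.4971, 0.4323, 0.2513
Sum of the 8 terms: H(X,Y) = 2.6711 bits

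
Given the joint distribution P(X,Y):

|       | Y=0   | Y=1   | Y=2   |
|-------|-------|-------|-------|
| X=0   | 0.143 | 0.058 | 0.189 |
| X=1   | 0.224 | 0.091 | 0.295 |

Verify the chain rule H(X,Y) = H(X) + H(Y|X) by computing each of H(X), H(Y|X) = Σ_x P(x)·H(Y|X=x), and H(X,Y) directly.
H(X) = 0.9648 bits, H(Y|X) = 1.4467 bits, H(X,Y) = 2.4115 bits

Marginal of X (row sums):
  P(X=0) = 0.143 + 0.058 + 0.189 = 0.390
  P(X=1) = 0.224 + 0.091 + 0.295 = 0.610
H(X) = -[0.390·log₂(0.390) + 0.610·log₂(0.610)]
  = 0.52980 + 0.43500 = 0.9648 bits

H(Y|X) = Σ_x P(x)·H(Y|X=x):
  X=0: P(X=0) = 0.390, P(Y|X=0) = (11/30, 29/195, 63/130) → H(Y|X=0) = 1.44608
  X=1: P(X=1) = 0.610, P(Y|X=1) = (112/305, 91/610, 59/122) → H(Y|X=1) = 1.44708
H(Y|X) = 0.390·1.44608 + 0.610·1.44708 = 1.4467 bits

H(X,Y) = -Σ_{x,y} P(x,y) log₂ P(x,y). Per-cell terms -P(x,y)·log₂P(x,y):
  X=0: 0.40125, 0.23825, 0.45427
  X=1: 0.48349, 0.31468, 0.51956
Sum of the 6 terms: H(X,Y) = 2.4115 bits

Chain rule check:
  H(X) + H(Y|X) = 0.9648 + 1.4467 = 2.4115 bits
  H(X,Y) = 2.4115 bits
✓ Chain rule verified.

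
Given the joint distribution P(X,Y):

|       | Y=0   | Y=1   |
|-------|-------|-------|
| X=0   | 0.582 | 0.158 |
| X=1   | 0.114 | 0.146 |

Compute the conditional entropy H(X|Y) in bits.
0.7514 bits

H(X|Y) = H(X,Y) - H(Y)

H(X,Y) = -Σ_{x,y} P(x,y) log₂ P(x,y). Per-cell terms -P(x,y)·log₂P(x,y):
  X=0: 0.4545, 0.4206
  X=1: 0.3571, 0.4053
Sum of the 4 terms: H(X,Y) = 1.6375 bits

Marginal of Y (column sums):
  P(Y=0) = 0.582 + 0.114 = 0.696
  P(Y=1) = 0.158 + 0.146 = 0.304
H(Y) = -[0.696·log₂(0.696) + 0.304·log₂(0.304)]
  = 0.3639 + 0.5222 = 0.8861 bits

H(X|Y) = H(X,Y) - H(Y) = 1.6375 - 0.8861 = 0.7514 bits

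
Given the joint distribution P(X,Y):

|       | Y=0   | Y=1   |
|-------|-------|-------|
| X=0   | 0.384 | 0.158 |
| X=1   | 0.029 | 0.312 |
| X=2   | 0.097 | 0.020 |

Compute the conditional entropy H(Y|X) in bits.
0.6922 bits

H(Y|X) = H(X,Y) - H(X)

H(X,Y) = -Σ_{x,y} P(x,y) log₂ P(x,y). Per-cell terms -P(x,y)·log₂P(x,y):
  X=0: 0.5302, 0.4206
  X=1: 0.1481, 0.5243
  X=2: 0.3265, 0.1129
Sum of the 6 terms: H(X,Y) = 2.0626 bits

Marginal of X (row sums):
  P(X=0) = 0.384 + 0.158 = 0.542
  P(X=1) = 0.029 + 0.312 = 0.341
  P(X=2) = 0.097 + 0.020 = 0.117
H(X) = -[0.542·log₂(0.542) + 0.341·log₂(0.341) + 0.117·log₂(0.117)]
  = 0.4789 + 0.5293 + 0.3622 = 1.3704 bits

H(Y|X) = H(X,Y) - H(X) = 2.0626 - 1.3704 = 0.6922 bits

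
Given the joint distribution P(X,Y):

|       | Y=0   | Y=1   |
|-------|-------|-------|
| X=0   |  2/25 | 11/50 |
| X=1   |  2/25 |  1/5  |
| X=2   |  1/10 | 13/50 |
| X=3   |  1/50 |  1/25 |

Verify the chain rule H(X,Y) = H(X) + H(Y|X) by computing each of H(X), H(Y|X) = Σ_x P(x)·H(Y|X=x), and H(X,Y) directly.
H(X) = 1.8095 bits, H(Y|X) = 0.8546 bits, H(X,Y) = 2.6641 bits

Marginal of X (row sums):
  P(X=0) = 2/25 + 11/50 = 3/10
  P(X=1) = 2/25 + 1/5 = 7/25
  P(X=2) = 1/10 + 13/50 = 9/25
  P(X=3) = 1/50 + 1/25 = 3/50
H(X) = -[(3/10)·log₂(3/10) + (7/25)·log₂(7/25) + (9/25)·log₂(9/25) + (3/50)·log₂(3/50)]
  = 0.52109 + 0.51422 + 0.53062 + 0.24353 = 1.8095 bits

H(Y|X) = Σ_x P(x)·H(Y|X=x):
  X=0: P(X=0) = 3/10, P(Y|X=0) = (4/15, 11/15) → H(Y|X=0) = 0.83664
  X=1: P(X=1) = 7/25, P(Y|X=1) = (2/7, 5/7) → H(Y|X=1) = 0.86312
  X=2: P(X=2) = 9/25, P(Y|X=2) = (5/18, 13/18) → H(Y|X=2) = 0.85241
  X=3: P(X=3) = 3/50, P(Y|X=3) = (1/3, 2/3) → H(Y|X=3) = 0.91830
H(Y|X) = (3/10)·0.83664 + (7/25)·0.86312 + (9/25)·0.85241 + (3/50)·0.91830 = 0.8546 bits

H(X,Y) = -Σ_{x,y} P(x,y) log₂ P(x,y). Per-cell terms -P(x,y)·log₂P(x,y):
  X=0: 0.29151, 0.48057
  X=1: 0.29151, 0.46439
  X=2: 0.33219, 0.50529
  X=3: 0.11288, 0.18575
Sum of the 8 terms: H(X,Y) = 2.6641 bits

Chain rule check:
  H(X) + H(Y|X) = 1.8095 + 0.8546 = 2.6641 bits
  H(X,Y) = 2.6641 bits
✓ Chain rule verified.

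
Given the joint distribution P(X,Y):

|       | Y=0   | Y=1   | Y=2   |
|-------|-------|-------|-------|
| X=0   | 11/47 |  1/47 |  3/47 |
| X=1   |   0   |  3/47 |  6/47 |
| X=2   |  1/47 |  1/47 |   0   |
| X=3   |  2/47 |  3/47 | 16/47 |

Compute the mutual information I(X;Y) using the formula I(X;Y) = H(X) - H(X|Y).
0.4282 bits

I(X;Y) = H(X) - H(X|Y)

Marginal of X (row sums):
  P(X=0) = 11/47 + 1/47 + 3/47 = 15/47
  P(X=1) = 0 + 3/47 + 6/47 = 9/47
  P(X=2) = 1/47 + 1/47 + 0 = 2/47
  P(X=3) = 2/47 + 3/47 + 16/47 = 21/47
H(X) = -[(15/47)·log₂(15/47) + (9/47)·log₂(9/47) + (2/47)·log₂(2/47) + (21/47)·log₂(21/47)]
  = 0.525861 + 0.456638 + 0.193812 + 0.519313 = 1.695624 bits

Marginal of Y (column sums):
  P(Y=0) = 11/47 + 0 + 1/47 + 2/47 = 14/47
  P(Y=1) = 1/47 + 3/47 + 1/47 + 3/47 = 8/47
  P(Y=2) = 3/47 + 6/47 + 0 + 16/47 = 25/47
H(X|Y) = Σ_y P(y)·H(X|Y=y):
  Y=0: P(Y=0) = 14/47, P(X|Y=0) = (11/14, 0, 1/14, 1/7) → H(X|Y=0) = 0.946373
  Y=1: P(Y=1) = 8/47, P(X|Y=1) = (1/8, 3/8, 1/8, 3/8) → H(X|Y=1) = 1.811278
  Y=2: P(Y=2) = 25/47, P(X|Y=2) = (3/25, 6/25, 0, 16/25) → H(X|Y=2) = 1.273270
H(X|Y) = (14/47)·0.946373 + (8/47)·1.811278 + (25/47)·1.273270 = 1.267472 bits

I(X;Y) = H(X) - H(X|Y) = 1.695624 - 1.267472 = 0.4282 bits

Cross-check via I(X;Y) = H(X) + H(Y) - H(X,Y): computing H(Y) from the column sums and H(X,Y) from the 12 cells in the same way gives H(Y) = 1.439709 bits and H(X,Y) = 2.707181 bits, so
I(X;Y) = 1.695624 + 1.439709 - 2.707181 = 0.4282 bits ✓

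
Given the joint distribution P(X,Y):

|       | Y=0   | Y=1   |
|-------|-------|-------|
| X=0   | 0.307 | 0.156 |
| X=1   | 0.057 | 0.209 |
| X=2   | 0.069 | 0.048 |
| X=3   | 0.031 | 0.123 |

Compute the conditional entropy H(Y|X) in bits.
0.8521 bits

H(Y|X) = H(X,Y) - H(X)

H(X,Y) = -Σ_{x,y} P(x,y) log₂ P(x,y). Per-cell terms -P(x,y)·log₂P(x,y):
  X=0: 0.523033, 0.418140
  X=1: 0.235575, 0.472011
  X=2: 0.266151, 0.210279
  X=3: 0.155359, 0.371862
Sum of the 8 terms: H(X,Y) = 2.652410 bits

Marginal of X (row sums):
  P(X=0) = 0.307 + 0.156 = 0.463
  P(X=1) = 0.057 + 0.209 = 0.266
  P(X=2) = 0.069 + 0.048 = 0.117
  P(X=3) = 0.031 + 0.123 = 0.154
H(X) = -[0.463·log₂(0.463) + 0.266·log₂(0.266) + 0.117·log₂(0.117) + 0.154·log₂(0.154)]
  = 0.514354 + 0.508193 + 0.362164 + 0.415646 = 1.800357 bits

H(Y|X) = H(X,Y) - H(X) = 2.652410 - 1.800357 = 0.8521 bits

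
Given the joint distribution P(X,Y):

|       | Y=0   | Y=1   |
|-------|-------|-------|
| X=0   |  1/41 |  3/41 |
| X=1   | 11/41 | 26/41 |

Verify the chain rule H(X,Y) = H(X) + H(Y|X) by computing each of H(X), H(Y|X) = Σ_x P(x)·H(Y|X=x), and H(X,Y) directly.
H(X) = 0.4612 bits, H(Y|X) = 0.8715 bits, H(X,Y) = 1.3327 bits

Marginal of X (row sums):
  P(X=0) = 1/41 + 3/41 = 4/41
  P(X=1) = 11/41 + 26/41 = 37/41
H(X) = -[(4/41)·log₂(4/41) + (37/41)·log₂(37/41)]
  = 0.3276 + 0.1336 = 0.4612 bits

H(Y|X) = Σ_x P(x)·H(Y|X=x):
  X=0: P(X=0) = 4/41, P(Y|X=0) = (1/4, 3/4) → H(Y|X=0) = 0.8113
  X=1: P(X=1) = 37/41, P(Y|X=1) = (11/37, 26/37) → H(Y|X=1) = 0.8780
H(Y|X) = (4/41)·0.8113 + (37/41)·0.8780 = 0.8715 bits

H(X,Y) = -Σ_{x,y} P(x,y) log₂ P(x,y). Per-cell terms -P(x,y)·log₂P(x,y):
  X=0: 0.1307, 0.2760
  X=1: 0.5093, 0.4167
Sum of the 4 terms: H(X,Y) = 1.3327 bits

Chain rule check:
  H(X) + H(Y|X) = 0.4612 + 0.8715 = 1.3327 bits
  H(X,Y) = 1.3327 bits
✓ Chain rule verified.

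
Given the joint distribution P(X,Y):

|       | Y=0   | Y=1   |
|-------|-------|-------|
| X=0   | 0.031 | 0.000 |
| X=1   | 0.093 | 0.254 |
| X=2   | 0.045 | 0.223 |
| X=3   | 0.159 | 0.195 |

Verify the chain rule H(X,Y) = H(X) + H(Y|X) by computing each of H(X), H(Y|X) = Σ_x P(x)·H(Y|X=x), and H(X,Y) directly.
H(X) = 1.7247 bits, H(Y|X) = 0.8173 bits, H(X,Y) = 2.5420 bits

Marginal of X (row sums):
  P(X=0) = 0.031 + 0.000 = 0.031
  P(X=1) = 0.093 + 0.254 = 0.347
  P(X=2) = 0.045 + 0.223 = 0.268
  P(X=3) = 0.159 + 0.195 = 0.354
H(X) = -[0.031·log₂(0.031) + 0.347·log₂(0.347) + 0.268·log₂(0.268) + 0.354·log₂(0.354)]
  = 0.15536 + 0.52987 + 0.50912 + 0.53036 = 1.7247 bits

H(Y|X) = Σ_x P(x)·H(Y|X=x):
  X=0: P(X=0) = 0.031, P(Y|X=0) = (1, 0) → H(Y|X=0) = 0.00000
  X=1: P(X=1) = 0.347, P(Y|X=1) = (93/347, 254/347) → H(Y|X=1) = 0.83860
  X=2: P(X=2) = 0.268, P(Y|X=2) = (45/268, 223/268) → H(Y|X=2) = 0.65290
  X=3: P(X=3) = 0.354, P(Y|X=3) = (53/118, 65/118) → H(Y|X=3) = 0.99253
H(Y|X) = 0.031·0.00000 + 0.347·0.83860 + 0.268·0.65290 + 0.354·0.99253 = 0.8173 bits

H(X,Y) = -Σ_{x,y} P(x,y) log₂ P(x,y). Per-cell terms -P(x,y)·log₂P(x,y):
  X=0: 0.15536, 0.00000
  X=1: 0.31868, 0.50218
  X=2: 0.20133, 0.48277
  X=3: 0.42181, 0.45990
  (cells with P = 0 contribute 0)
Sum of the 8 terms: H(X,Y) = 2.5420 bits

Chain rule check:
  H(X) + H(Y|X) = 1.7247 + 0.8173 = 2.5420 bits
  H(X,Y) = 2.5420 bits
✓ Chain rule verified.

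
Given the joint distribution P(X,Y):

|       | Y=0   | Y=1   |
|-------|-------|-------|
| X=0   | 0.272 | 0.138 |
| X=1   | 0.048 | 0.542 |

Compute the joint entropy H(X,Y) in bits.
1.5944 bits

H(X,Y) = -Σ_{x,y} P(x,y) log₂ P(x,y). Per-cell terms -P(x,y)·log₂P(x,y):
  X=0: 0.5109, 0.3943
  X=1: 0.2103, 0.4789
Sum of the 4 terms: H(X,Y) = 1.5944 bits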